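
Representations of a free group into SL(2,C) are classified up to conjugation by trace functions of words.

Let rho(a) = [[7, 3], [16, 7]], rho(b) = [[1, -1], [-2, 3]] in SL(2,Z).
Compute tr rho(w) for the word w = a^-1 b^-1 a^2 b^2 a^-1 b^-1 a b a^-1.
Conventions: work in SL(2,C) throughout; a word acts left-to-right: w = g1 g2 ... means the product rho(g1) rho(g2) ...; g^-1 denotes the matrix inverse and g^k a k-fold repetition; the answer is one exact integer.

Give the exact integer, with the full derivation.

rho(a^-1) = [[7, -3], [-16, 7]]
... * rho(b^-1) = [[3, 1], [2, 1]]  ->  [[15, 4], [-34, -9]]
... * rho(a) = [[7, 3], [16, 7]]  ->  [[169, 73], [-382, -165]]
... * rho(a) = [[7, 3], [16, 7]]  ->  [[2351, 1018], [-5314, -2301]]
... * rho(b) = [[1, -1], [-2, 3]]  ->  [[315, 703], [-712, -1589]]
... * rho(b) = [[1, -1], [-2, 3]]  ->  [[-1091, 1794], [2466, -4055]]
... * rho(a^-1) = [[7, -3], [-16, 7]]  ->  [[-36341, 15831], [82142, -35783]]
... * rho(b^-1) = [[3, 1], [2, 1]]  ->  [[-77361, -20510], [174860, 46359]]
... * rho(a) = [[7, 3], [16, 7]]  ->  [[-869687, -375653], [1965764, 849093]]
... * rho(b) = [[1, -1], [-2, 3]]  ->  [[-118381, -257272], [267578, 581515]]
... * rho(a^-1) = [[7, -3], [-16, 7]]  ->  [[3287685, -1445761], [-7431194, 3267871]]
tr = 3287685 + 3267871 = 6555556

6555556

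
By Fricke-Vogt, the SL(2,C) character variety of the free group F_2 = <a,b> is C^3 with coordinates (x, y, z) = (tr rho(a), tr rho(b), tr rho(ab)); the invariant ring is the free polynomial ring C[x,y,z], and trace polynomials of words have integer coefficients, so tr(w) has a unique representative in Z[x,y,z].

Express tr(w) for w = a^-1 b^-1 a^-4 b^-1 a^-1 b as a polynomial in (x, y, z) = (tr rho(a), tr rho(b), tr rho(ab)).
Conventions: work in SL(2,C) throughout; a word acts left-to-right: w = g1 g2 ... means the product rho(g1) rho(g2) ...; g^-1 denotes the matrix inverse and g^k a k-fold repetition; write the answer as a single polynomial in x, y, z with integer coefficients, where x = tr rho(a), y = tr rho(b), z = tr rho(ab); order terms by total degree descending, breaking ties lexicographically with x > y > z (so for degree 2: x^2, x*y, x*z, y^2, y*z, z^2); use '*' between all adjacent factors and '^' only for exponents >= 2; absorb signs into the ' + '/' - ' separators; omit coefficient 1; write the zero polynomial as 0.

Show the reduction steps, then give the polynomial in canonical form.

x^4*y*z^2 - 2*x^3*y^2*z - x^3*z^3 + x^2*y^3 - x^2*y*z^2 + 2*x^3*z + 3*x*y^2*z + 2*x*z^3 - 2*x^2*y - y^3 - y*z^2 - 5*x*z + 3*y

tr(a^-1 b) = tr(b) tr(a) - tr(b a) = x*y - z
reduce: tr(b a^-2) = tr(a^-1 b) tr(a) - tr(a^-1 b a) = x^2*y - x*z - y
so tr(a^-1 b a^-2) = tr(b a^-2) tr(a) - tr(b a^-1) = x^3*y - x^2*z - 2*x*y + z
reduce: tr(a^-1 b a^-3) = tr(a^-1 b a^-2) tr(a) - tr(a^-1 b a^-1) = x^4*y - x^3*z - 3*x^2*y + 2*x*z + y
so tr(a^-4 b a^-1) = tr(a^-1 b a^-3) tr(a) - tr(a^-1 b a^-2) = x^5*y - x^4*z - 4*x^3*y + 3*x^2*z + 3*x*y - z
tr(a^-5 b a^-1) = tr(a^-4 b a^-1) tr(a) - tr(a^-4 b) = x^6*y - x^5*z - 5*x^4*y + 4*x^3*z + 6*x^2*y - 3*x*z - y
tr(b^2) = tr(b) tr(b) - tr(1) = y^2 - 2
tr(b^2 a) = tr(b) tr(a b) - tr(a) = y*z - x
tr(b^2 a^-1) = tr(b^2) tr(a) - tr(b^2 a) = x*y^2 - y*z - x
reduce: tr(a^-1 b^2 a^-1) = tr(b^2 a^-1) tr(a) - tr(b^2) = x^2*y^2 - x*y*z - x^2 - y^2 + 2
tr(b a^-3 b) = tr(a^-1 b^2 a^-1) tr(a) - tr(a^-1 b^2) = x^3*y^2 - x^2*y*z - x^3 - 2*x*y^2 + y*z + 3*x
tr(b a b a) = tr(b a) tr(b a) - tr(1)   [split at repeated b] = z^2 - 2
tr(a^-1 b a b) = tr(b a b) tr(a) - tr(b a b a) = x*y*z - x^2 - z^2 + 2
so tr(a^-1 b a b a^-1) = tr(a^-1 b a b) tr(a) - tr(a^-1 b a b a) = x^2*y*z - x^3 - x*z^2 - y*z + 3*x
tr(b a^-3 b a) = tr(a^-1 b a b a^-1) tr(a) - tr(a^-1 b a b) = x^3*y*z - x^4 - x^2*z^2 - 2*x*y*z + 4*x^2 + z^2 - 2
tr(a^-1 b a^-1 b a^-2) = tr(b a^-3 b) tr(a) - tr(b a^-3 b a) = x^4*y^2 - 2*x^3*y*z - 2*x^2*y^2 + x^2*z^2 + 3*x*y*z - x^2 - z^2 + 2
so tr(a^-1 b a^-1 b) = tr(b a^-1 b) tr(a) - tr(b a^-1 b a) = x^2*y^2 - 2*x*y*z + z^2 - 2
so tr(a^-1 b a^-1 b a^-1) = tr(a^-1 b a^-1 b) tr(a) - tr(a^-1 b a^-1 b a) = x^3*y^2 - 2*x^2*y*z - x*y^2 + x*z^2 + y*z - x
reduce: tr(a^-3 b a^-1 b a^-1) = tr(a^-1 b a^-1 b a^-2) tr(a) - tr(a^-1 b a^-1 b a^-1) = x^5*y^2 - 2*x^4*y*z - 3*x^3*y^2 + x^3*z^2 + 5*x^2*y*z - x^3 + x*y^2 - 2*x*z^2 - y*z + 3*x
tr(a^-5 b a^-1 b) = tr(a^-3 b a^-1 b a^-1) tr(a) - tr(a^-3 b a^-1 b) = x^6*y^2 - 2*x^5*y*z - 4*x^4*y^2 + x^4*z^2 + 7*x^3*y*z - x^4 + 3*x^2*y^2 - 3*x^2*z^2 - 4*x*y*z + 4*x^2 + z^2 - 2
so tr(a^-1 b a^-1 b^-1 a^-4) = tr(a^-5 b a^-1) tr(b) - tr(a^-5 b a^-1 b) = x^5*y*z - x^4*y^2 - x^4*z^2 - 3*x^3*y*z + x^4 + 3*x^2*y^2 + 3*x^2*z^2 + x*y*z - 4*x^2 - y^2 - z^2 + 2
tr(b^3) = tr(b) tr(b^2) - tr(b) = y^3 - 3*y
so tr(b^3 a) = tr(b) tr(b a b) - tr(b a) = y^2*z - x*y - z
so tr(b^2 a^-1 b) = tr(b^3) tr(a) - tr(b^3 a) = x*y^3 - y^2*z - 2*x*y + z
tr(a b a) = tr(a) tr(b a) - tr(b) = x*z - y
reduce: tr(b a b^2 a) = tr(b) tr(a b a b) - tr(a b a) = y*z^2 - x*z - y
tr(b^2 a^-1 b a) = tr(b a b^2) tr(a) - tr(b a b^2 a) = x*y^2*z - x^2*y - y*z^2 + y
so tr(b a^-1 b a^-1 b) = tr(b^2 a^-1 b) tr(a) - tr(b^2 a^-1 b a) = x^2*y^3 - 2*x*y^2*z - x^2*y + y*z^2 + x*z - y
so tr(b a b a b a) = tr(a b) tr(a b a b) - tr(a^-1 b^-1)   [split at repeated a] = z^3 - 3*z
so tr(b a^-1 b a b a) = tr(b a b a b) tr(a) - tr(b a b a b a) = x*y*z^2 - x^2*z - z^3 - x*y + 3*z
tr(b a^-1 b a^-1 b a) = tr(b a^-1 b a b) tr(a) - tr(b a^-1 b a b a) = x^2*y^2*z - x^3*y - 2*x*y*z^2 + x^2*z + z^3 + 2*x*y - 3*z
so tr(a^-1 b a^-1 b a^-1 b) = tr(b a^-1 b a^-1 b) tr(a) - tr(b a^-1 b a^-1 b a) = x^3*y^3 - 3*x^2*y^2*z + 3*x*y*z^2 - z^3 - 3*x*y + 3*z
tr(b a^-1 b a^-1 b^-1 a^-1) = tr(a^-1 b a^-1 b a^-1) tr(b) - tr(a^-1 b a^-1 b a^-1 b) = x^2*y^2*z - x*y^3 - 2*x*y*z^2 + y^2*z + z^3 + 2*x*y - 3*z
tr(a^-1 b a^-1 b a^-1 b^-1 a^-1) = tr(b a^-1 b a^-1 b^-1 a^-1) tr(a) - tr(b a^-1 b a^-1 b^-1) = x^3*y^2*z - x^2*y^3 - 2*x^2*y*z^2 + x*y^2*z + x*z^3 + x^2*y - 2*x*z + y
so tr(a^-3 b a^-1 b a^-1 b^-1) = tr(a^-1 b a^-1 b a^-1 b^-1 a^-1) tr(a) - tr(a^-1 b a^-1 b a^-1 b^-1) = x^4*y^2*z - x^3*y^3 - 2*x^3*y*z^2 + x^2*z^3 + x^3*y + x*y^3 + 2*x*y*z^2 - 2*x^2*z - y^2*z - z^3 - x*y + 3*z
tr(a^-1 b a^-1 b^-1 a^-4 b) = tr(a^-3 b a^-1 b a^-1 b^-1) tr(a) - tr(a^-3 b a^-1 b a^-1 b^-1 a) = x^5*y^2*z - x^4*y^3 - 2*x^4*y*z^2 - x^3*y^2*z + x^3*z^3 + x^4*y + 2*x^2*y^3 + 4*x^2*y*z^2 - 2*x^3*z - 2*x*y^2*z - 2*x*z^3 - 2*x^2*y + 5*x*z - y
so tr(a^-1 b^-1 a^-4 b^-1 a^-1 b) = tr(a^-1 b a^-1 b^-1 a^-4) tr(b) - tr(a^-1 b a^-1 b^-1 a^-4 b) = x^4*y*z^2 - 2*x^3*y^2*z - x^3*z^3 + x^2*y^3 - x^2*y*z^2 + 2*x^3*z + 3*x*y^2*z + 2*x*z^3 - 2*x^2*y - y^3 - y*z^2 - 5*x*z + 3*y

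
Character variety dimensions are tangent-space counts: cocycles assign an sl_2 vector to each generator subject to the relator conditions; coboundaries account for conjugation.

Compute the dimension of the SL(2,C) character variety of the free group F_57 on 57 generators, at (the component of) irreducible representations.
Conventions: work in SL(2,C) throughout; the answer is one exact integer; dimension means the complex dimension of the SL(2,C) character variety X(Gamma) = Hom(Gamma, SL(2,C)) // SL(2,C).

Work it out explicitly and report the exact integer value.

168

The free group F_57: 57 generators, no relators.
Z^1(Gamma, Ad rho) = (sl_2)^57: a cocycle is a free choice of one sl_2 vector per generator, so dim Z^1 = 3*57 = 171.
Irreducibility makes the coboundary map sl_2 -> Z^1 injective (trivial centralizer), so dim B^1 = 3.
dim H^1 = 171 - 3 = 168, which is dim X.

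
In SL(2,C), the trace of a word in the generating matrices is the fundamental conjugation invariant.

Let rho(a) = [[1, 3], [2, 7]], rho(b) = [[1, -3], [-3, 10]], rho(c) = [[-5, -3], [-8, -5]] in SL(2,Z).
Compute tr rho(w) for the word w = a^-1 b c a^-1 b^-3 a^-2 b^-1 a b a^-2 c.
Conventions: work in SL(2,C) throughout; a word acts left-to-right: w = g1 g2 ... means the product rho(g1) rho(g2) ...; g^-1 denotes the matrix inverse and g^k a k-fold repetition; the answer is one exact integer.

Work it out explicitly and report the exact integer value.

1579618077224

rho(a^-1) = [[7, -3], [-2, 1]]
... * rho(b) = [[1, -3], [-3, 10]]  ->  [[16, -51], [-5, 16]]
... * rho(c) = [[-5, -3], [-8, -5]]  ->  [[328, 207], [-103, -65]]
... * rho(a^-1) = [[7, -3], [-2, 1]]  ->  [[1882, -777], [-591, 244]]
... * rho(b^-1) = [[10, 3], [3, 1]]  ->  [[16489, 4869], [-5178, -1529]]
... * rho(b^-1) = [[10, 3], [3, 1]]  ->  [[179497, 54336], [-56367, -17063]]
... * rho(b^-1) = [[10, 3], [3, 1]]  ->  [[1957978, 592827], [-614859, -186164]]
... * rho(a^-1) = [[7, -3], [-2, 1]]  ->  [[12520192, -5281107], [-3931685, 1658413]]
... * rho(a^-1) = [[7, -3], [-2, 1]]  ->  [[98203558, -42841683], [-30838621, 13453468]]
... * rho(b^-1) = [[10, 3], [3, 1]]  ->  [[853510531, 251768991], [-268025806, -79062395]]
... * rho(a) = [[1, 3], [2, 7]]  ->  [[1357048513, 4322914530], [-426150596, -1357514183]]
... * rho(b) = [[1, -3], [-3, 10]]  ->  [[-11611695077, 39157999761], [3646391953, -12296690042]]
... * rho(a^-1) = [[7, -3], [-2, 1]]  ->  [[-159597865061, 73993084992], [50118123755, -23235865901]]
... * rho(a^-1) = [[7, -3], [-2, 1]]  ->  [[-1265171225411, 552786680175], [397298598087, -173590237166]]
... * rho(c) = [[-5, -3], [-8, -5]]  ->  [[1903562685655, 1031580275358], [-597771093107, -323944608431]]
tr = 1903562685655 + -323944608431 = 1579618077224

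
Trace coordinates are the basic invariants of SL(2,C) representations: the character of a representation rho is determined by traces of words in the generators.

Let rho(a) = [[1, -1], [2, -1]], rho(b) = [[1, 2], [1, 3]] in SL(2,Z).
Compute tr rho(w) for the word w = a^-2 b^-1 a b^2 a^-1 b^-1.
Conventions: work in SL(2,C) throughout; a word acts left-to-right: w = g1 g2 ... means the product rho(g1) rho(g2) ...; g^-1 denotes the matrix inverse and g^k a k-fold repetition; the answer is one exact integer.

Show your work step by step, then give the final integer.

-210

rho(a^-1) = [[-1, 1], [-2, 1]]
... * rho(a^-1) = [[-1, 1], [-2, 1]]  ->  [[-1, 0], [0, -1]]
... * rho(b^-1) = [[3, -2], [-1, 1]]  ->  [[-3, 2], [1, -1]]
... * rho(a) = [[1, -1], [2, -1]]  ->  [[1, 1], [-1, 0]]
... * rho(b) = [[1, 2], [1, 3]]  ->  [[2, 5], [-1, -2]]
... * rho(b) = [[1, 2], [1, 3]]  ->  [[7, 19], [-3, -8]]
... * rho(a^-1) = [[-1, 1], [-2, 1]]  ->  [[-45, 26], [19, -11]]
... * rho(b^-1) = [[3, -2], [-1, 1]]  ->  [[-161, 116], [68, -49]]
tr = -161 + -49 = -210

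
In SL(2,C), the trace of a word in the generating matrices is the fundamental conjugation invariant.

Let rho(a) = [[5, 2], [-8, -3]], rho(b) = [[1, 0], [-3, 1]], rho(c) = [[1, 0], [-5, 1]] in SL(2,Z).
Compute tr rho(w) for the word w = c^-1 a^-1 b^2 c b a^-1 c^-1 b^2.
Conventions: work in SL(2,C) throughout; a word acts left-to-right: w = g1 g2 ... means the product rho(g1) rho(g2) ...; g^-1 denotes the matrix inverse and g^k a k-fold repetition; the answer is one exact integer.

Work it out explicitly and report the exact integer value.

rho(c^-1) = [[1, 0], [5, 1]]
... * rho(a^-1) = [[-3, -2], [8, 5]]  ->  [[-3, -2], [-7, -5]]
... * rho(b) = [[1, 0], [-3, 1]]  ->  [[3, -2], [8, -5]]
... * rho(b) = [[1, 0], [-3, 1]]  ->  [[9, -2], [23, -5]]
... * rho(c) = [[1, 0], [-5, 1]]  ->  [[19, -2], [48, -5]]
... * rho(b) = [[1, 0], [-3, 1]]  ->  [[25, -2], [63, -5]]
... * rho(a^-1) = [[-3, -2], [8, 5]]  ->  [[-91, -60], [-229, -151]]
... * rho(c^-1) = [[1, 0], [5, 1]]  ->  [[-391, -60], [-984, -151]]
... * rho(b) = [[1, 0], [-3, 1]]  ->  [[-211, -60], [-531, -151]]
... * rho(b) = [[1, 0], [-3, 1]]  ->  [[-31, -60], [-78, -151]]
tr = -31 + -151 = -182

-182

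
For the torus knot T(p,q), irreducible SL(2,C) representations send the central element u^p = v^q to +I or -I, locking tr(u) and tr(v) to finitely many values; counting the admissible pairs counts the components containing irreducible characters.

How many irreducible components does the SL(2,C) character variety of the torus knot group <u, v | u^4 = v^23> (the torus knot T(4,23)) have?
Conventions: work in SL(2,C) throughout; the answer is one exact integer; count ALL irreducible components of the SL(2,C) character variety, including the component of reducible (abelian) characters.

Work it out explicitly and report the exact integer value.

34

In the torus knot group T(4,23), u^4 = v^23 is central, so an irreducible representation sends it to +I or -I (Schur).
This locks tr(u) to 2*cos(pi*alpha/4), alpha in 1..3, and tr(v) to 2*cos(pi*beta/23), beta in 1..22, on each component of irreducible characters.
The two central values (-1)^alpha I and (-1)^beta I must be the same matrix, so alpha and beta share a parity.
Enumerate parity-matched pairs: 2*11 odd-odd plus 1*11 even-even gives 33.
Total: 33 irreducible-character components + 1 reducible (abelian) component = 34.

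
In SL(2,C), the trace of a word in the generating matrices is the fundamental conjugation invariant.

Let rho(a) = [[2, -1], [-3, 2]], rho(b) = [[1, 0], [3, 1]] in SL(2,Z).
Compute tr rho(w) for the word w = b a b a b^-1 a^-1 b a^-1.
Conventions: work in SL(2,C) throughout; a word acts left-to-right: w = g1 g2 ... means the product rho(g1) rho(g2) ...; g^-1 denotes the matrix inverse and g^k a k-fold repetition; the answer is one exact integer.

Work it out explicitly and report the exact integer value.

rho(b) = [[1, 0], [3, 1]]
... * rho(a) = [[2, -1], [-3, 2]]  ->  [[2, -1], [3, -1]]
... * rho(b) = [[1, 0], [3, 1]]  ->  [[-1, -1], [0, -1]]
... * rho(a) = [[2, -1], [-3, 2]]  ->  [[1, -1], [3, -2]]
... * rho(b^-1) = [[1, 0], [-3, 1]]  ->  [[4, -1], [9, -2]]
... * rho(a^-1) = [[2, 1], [3, 2]]  ->  [[5, 2], [12, 5]]
... * rho(b) = [[1, 0], [3, 1]]  ->  [[11, 2], [27, 5]]
... * rho(a^-1) = [[2, 1], [3, 2]]  ->  [[28, 15], [69, 37]]
tr = 28 + 37 = 65

65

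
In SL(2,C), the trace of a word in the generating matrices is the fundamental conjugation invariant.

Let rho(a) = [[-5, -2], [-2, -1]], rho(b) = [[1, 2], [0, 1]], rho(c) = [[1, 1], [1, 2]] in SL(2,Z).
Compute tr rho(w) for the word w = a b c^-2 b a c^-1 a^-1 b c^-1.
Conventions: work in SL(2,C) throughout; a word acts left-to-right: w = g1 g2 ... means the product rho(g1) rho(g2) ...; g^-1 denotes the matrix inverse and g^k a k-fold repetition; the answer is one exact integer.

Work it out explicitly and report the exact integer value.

rho(a) = [[-5, -2], [-2, -1]]
... * rho(b) = [[1, 2], [0, 1]]  ->  [[-5, -12], [-2, -5]]
... * rho(c^-1) = [[2, -1], [-1, 1]]  ->  [[2, -7], [1, -3]]
... * rho(c^-1) = [[2, -1], [-1, 1]]  ->  [[11, -9], [5, -4]]
... * rho(b) = [[1, 2], [0, 1]]  ->  [[11, 13], [5, 6]]
... * rho(a) = [[-5, -2], [-2, -1]]  ->  [[-81, -35], [-37, -16]]
... * rho(c^-1) = [[2, -1], [-1, 1]]  ->  [[-127, 46], [-58, 21]]
... * rho(a^-1) = [[-1, 2], [2, -5]]  ->  [[219, -484], [100, -221]]
... * rho(b) = [[1, 2], [0, 1]]  ->  [[219, -46], [100, -21]]
... * rho(c^-1) = [[2, -1], [-1, 1]]  ->  [[484, -265], [221, -121]]
tr = 484 + -121 = 363

363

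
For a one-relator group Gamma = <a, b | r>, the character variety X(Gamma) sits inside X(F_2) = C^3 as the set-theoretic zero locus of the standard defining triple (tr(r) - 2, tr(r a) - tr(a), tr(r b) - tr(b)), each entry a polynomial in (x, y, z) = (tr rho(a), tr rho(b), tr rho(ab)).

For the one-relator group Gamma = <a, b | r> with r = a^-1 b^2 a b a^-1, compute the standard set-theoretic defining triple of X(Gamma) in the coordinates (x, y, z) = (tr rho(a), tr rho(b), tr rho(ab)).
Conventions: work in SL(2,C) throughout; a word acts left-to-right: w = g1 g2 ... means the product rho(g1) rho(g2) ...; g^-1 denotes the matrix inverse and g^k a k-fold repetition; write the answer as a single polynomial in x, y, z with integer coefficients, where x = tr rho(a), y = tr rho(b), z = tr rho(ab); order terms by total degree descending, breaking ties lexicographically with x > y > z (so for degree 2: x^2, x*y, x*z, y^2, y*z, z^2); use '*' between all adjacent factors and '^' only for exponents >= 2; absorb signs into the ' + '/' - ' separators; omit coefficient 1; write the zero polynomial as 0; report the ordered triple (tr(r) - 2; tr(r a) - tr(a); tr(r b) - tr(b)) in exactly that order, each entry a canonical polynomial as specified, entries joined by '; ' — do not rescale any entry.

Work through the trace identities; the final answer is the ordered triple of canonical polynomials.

trace(a b^2) = trace(b) * trace(a b) - trace(a)   [square of b] = y*z - x
use: trace(b^2 a b) = trace(b) * trace(a b^2) - trace(a b)   [square of b] = y^2*z - x*y - z
trace(a b a b) = trace(a b) * trace(a b) - trace(1)   [split at a repeated a] = z^2 - 2
use: trace(a b a) = trace(a) * trace(b a) - trace(b)   [square of a] = x*z - y
apply: trace(b^2 a b a) = trace(b) * trace(a b a b) - trace(a b a)   [square of b] = y*z^2 - x*z - y
trace(b^2 a b a^-1) = trace(b^2 a b) * trace(a) - trace(b^2 a b a)   [inverse elimination on a] = x*y^2*z - x^2*y - y*z^2 + y
trace(a^-1 b^2 a b a^-1) = trace(b^2 a b a^-1) * trace(a) - trace(b^2 a b)   [inverse elimination on a] = x^2*y^2*z - x^3*y - x*y*z^2 - y^2*z + 2*x*y + z
trace(b^3 a b) = trace(b) * trace(b a b^2) - trace(b a b)  (reduce the b square) = y^3*z - x*y^2 - 2*y*z + x
trace(b^3 a b a) = trace(b) * trace(b a b a b) - trace(b a b a)  (reduce the b square) = y^2*z^2 - x*y*z - y^2 - z^2 + 2
trace(b^2 a b a^-1 b) = trace(b^3 a b) * trace(a) - trace(b^3 a b a)  (eliminate a^-1) = x*y^3*z - x^2*y^2 - y^2*z^2 - x*y*z + x^2 + y^2 + z^2 - 2
apply: trace(b^2) = trace(b) * trace(b) - trace(1)  (reduce the b square) = y^2 - 2
trace(a b^2 a) = trace(a) * trace(b^2 a) - trace(b^2)  (reduce the a square) = x*y*z - x^2 - y^2 + 2
trace(b a b^2 a b) = trace(b) * trace(a b^2 a b) - trace(a b^2 a)  (reduce the b square) = y^2*z^2 - 2*x*y*z + x^2 - 2
trace(a b a b a b) = trace(b a) * trace(b a b a) - trace(b^-1 a^-1)  (split on b) = z^3 - 3*z
trace(a b a b a) = trace(a) * trace(b a b a) - trace(b a b)  (reduce the a square) = x*z^2 - y*z - x
trace(b a b^2 a b a) = trace(b) * trace(a b a b a b) - trace(a b a b a)  (reduce the b square) = y*z^3 - x*z^2 - 2*y*z + x
use: trace(b^2 a b a^-1 b a) = trace(b a b^2 a b) * trace(a) - trace(b a b^2 a b a)  (eliminate a^-1) = x*y^2*z^2 - 2*x^2*y*z - y*z^3 + x^3 + x*z^2 + 2*y*z - 3*x
trace(a^-1 b^2 a b a^-1 b) = trace(b^2 a b a^-1 b) * trace(a) - trace(b^2 a b a^-1 b a)  (eliminate a^-1) = x^2*y^3*z - x^3*y^2 - 2*x*y^2*z^2 + x^2*y*z + y*z^3 + x*y^2 - 2*y*z + x
assemble the triple (trace(r) - 2; trace(r a) - x; trace(r b) - y)

x^2*y^2*z - x^3*y - x*y*z^2 - y^2*z + 2*x*y + z - 2; x*y^2*z - x^2*y - y*z^2 - x + y; x^2*y^3*z - x^3*y^2 - 2*x*y^2*z^2 + x^2*y*z + y*z^3 + x*y^2 - 2*y*z + x - y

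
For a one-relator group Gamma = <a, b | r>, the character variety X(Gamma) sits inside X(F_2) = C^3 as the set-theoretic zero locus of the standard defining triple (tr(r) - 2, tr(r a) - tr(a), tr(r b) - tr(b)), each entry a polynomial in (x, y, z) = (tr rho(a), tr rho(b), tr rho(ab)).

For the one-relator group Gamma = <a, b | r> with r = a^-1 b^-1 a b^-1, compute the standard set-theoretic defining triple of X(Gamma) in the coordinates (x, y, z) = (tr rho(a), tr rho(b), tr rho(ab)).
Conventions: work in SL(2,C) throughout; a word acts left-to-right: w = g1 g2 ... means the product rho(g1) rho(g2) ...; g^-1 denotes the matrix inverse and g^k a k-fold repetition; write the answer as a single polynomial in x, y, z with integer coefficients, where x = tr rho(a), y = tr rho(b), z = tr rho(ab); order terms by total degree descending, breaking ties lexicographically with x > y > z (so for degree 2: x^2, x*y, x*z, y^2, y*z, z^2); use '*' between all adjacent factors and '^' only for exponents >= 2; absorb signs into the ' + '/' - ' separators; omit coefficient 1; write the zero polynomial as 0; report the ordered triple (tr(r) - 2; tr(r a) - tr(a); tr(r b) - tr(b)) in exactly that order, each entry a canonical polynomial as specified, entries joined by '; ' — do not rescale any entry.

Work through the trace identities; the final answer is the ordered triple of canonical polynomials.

x*y*z - x^2 - z^2; x*y^2 - y*z - 2*x; 0

apply: tr(b^-1) = tr(b) = y
use: tr(a b a) = tr(a) tr(b a) - tr(b)   [square of a] = x*z - y
tr(a b a b) = tr(a b) tr(a b) - tr(1)   [split at a repeated a] = z^2 - 2
tr(b^-1 a b a) = tr(a b a) tr(b) - tr(a b a b)   [inverse elimination on b] = x*y*z - y^2 - z^2 + 2
use: tr(a^-1 b^-1 a b) = tr(b^-1 a b) tr(a) - tr(b^-1 a b a)   [inverse elimination on a] = -x*y*z + x^2 + y^2 + z^2 - 2
tr(a^-1 b^-1 a b^-1) = tr(a^-1 b^-1 a) tr(b) - tr(a^-1 b^-1 a b)   [inverse elimination on b] = x*y*z - x^2 - z^2 + 2
use: tr(a b^-1) = tr(a) tr(b) - tr(a b)  (eliminate b^-1) = x*y - z
apply: tr(b^-1 a b^-1) = tr(a b^-1) tr(b) - tr(a)  (eliminate b^-1) = x*y^2 - y*z - x
assemble the triple (tr(r) - 2; tr(r a) - x; tr(r b) - y)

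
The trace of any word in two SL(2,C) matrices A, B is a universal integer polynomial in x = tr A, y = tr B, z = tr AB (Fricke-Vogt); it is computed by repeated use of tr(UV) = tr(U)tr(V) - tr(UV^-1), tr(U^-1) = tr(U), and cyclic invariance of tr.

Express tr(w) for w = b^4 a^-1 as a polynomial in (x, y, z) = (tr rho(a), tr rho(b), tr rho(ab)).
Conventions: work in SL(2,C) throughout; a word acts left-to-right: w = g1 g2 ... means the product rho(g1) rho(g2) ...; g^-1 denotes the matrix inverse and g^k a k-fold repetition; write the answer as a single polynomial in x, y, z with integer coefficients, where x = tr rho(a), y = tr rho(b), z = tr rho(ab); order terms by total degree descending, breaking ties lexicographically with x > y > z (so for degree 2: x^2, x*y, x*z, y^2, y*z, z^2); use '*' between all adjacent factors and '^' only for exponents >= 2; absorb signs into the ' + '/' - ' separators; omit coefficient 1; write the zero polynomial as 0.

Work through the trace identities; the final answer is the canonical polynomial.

tr(b^2) = tr(b) * tr(b) - tr(1) = y^2 - 2
tr(b^3) = tr(b) * tr(b^2) - tr(b) = y^3 - 3*y
tr(b^4) = tr(b) * tr(b^3) - tr(b^2) = y^4 - 4*y^2 + 2
apply: tr(a b^2) = tr(b) * tr(a b) - tr(a) = y*z - x
tr(a b^3) = tr(b) * tr(a b^2) - tr(a b) = y^2*z - x*y - z
apply: tr(b^4 a) = tr(b) * tr(a b^3) - tr(a b^2) = y^3*z - x*y^2 - 2*y*z + x
apply: tr(b^4 a^-1) = tr(b^4) * tr(a) - tr(b^4 a) = x*y^4 - y^3*z - 3*x*y^2 + 2*y*z + x

x*y^4 - y^3*z - 3*x*y^2 + 2*y*z + x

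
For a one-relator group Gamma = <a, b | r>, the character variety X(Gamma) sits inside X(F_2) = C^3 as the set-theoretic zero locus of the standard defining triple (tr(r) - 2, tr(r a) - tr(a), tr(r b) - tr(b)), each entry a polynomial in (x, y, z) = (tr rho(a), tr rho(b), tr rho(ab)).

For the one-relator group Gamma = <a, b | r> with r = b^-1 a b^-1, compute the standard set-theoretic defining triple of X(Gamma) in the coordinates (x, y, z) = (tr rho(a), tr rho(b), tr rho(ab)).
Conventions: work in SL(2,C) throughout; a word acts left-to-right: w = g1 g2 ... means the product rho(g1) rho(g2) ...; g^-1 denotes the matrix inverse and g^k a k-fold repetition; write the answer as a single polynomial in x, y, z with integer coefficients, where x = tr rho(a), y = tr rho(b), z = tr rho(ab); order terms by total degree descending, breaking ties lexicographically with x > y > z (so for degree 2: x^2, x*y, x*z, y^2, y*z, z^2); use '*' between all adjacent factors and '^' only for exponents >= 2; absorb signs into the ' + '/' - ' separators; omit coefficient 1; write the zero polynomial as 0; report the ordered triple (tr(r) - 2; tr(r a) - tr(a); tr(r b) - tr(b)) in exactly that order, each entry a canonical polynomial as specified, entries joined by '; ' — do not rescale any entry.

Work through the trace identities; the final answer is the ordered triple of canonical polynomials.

apply: tr(a b^-1) = tr(a) tr(b) - tr(a b) = x*y - z
use: tr(b^-1 a b^-1) = tr(a b^-1) tr(b) - tr(a) = x*y^2 - y*z - x
apply: tr(a^2) = tr(a) tr(a) - tr(1)   [square of a] = x^2 - 2
apply: tr(a^2 b) = tr(a) tr(b a) - tr(b)   [square of a] = x*z - y
use: tr(a b^-1 a) = tr(a^2) tr(b) - tr(a^2 b)   [inverse elimination on b] = x^2*y - x*z - y
tr(a b a b) = tr(b a) tr(b a) - tr(1)   [split at a repeated b] = z^2 - 2
tr(a b^-1 a b) = tr(a b a) tr(b) - tr(a b a b)   [inverse elimination on b] = x*y*z - y^2 - z^2 + 2
use: tr(b^-1 a b^-1 a) = tr(a b^-1 a) tr(b) - tr(a b^-1 a b)   [inverse elimination on b] = x^2*y^2 - 2*x*y*z + z^2 - 2
assemble the triple (tr(r) - 2; tr(r a) - x; tr(r b) - y)

x*y^2 - y*z - x - 2; x^2*y^2 - 2*x*y*z + z^2 - x - 2; x*y - y - z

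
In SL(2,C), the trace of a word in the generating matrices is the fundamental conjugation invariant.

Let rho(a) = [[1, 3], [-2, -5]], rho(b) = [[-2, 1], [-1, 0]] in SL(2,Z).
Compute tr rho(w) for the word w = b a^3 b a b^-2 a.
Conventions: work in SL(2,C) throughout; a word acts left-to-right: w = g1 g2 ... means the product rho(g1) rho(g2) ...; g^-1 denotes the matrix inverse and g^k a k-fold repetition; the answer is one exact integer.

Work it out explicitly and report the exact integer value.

rho(b) = [[-2, 1], [-1, 0]]
... * rho(a) = [[1, 3], [-2, -5]]  ->  [[-4, -11], [-1, -3]]
... * rho(a) = [[1, 3], [-2, -5]]  ->  [[18, 43], [5, 12]]
... * rho(a) = [[1, 3], [-2, -5]]  ->  [[-68, -161], [-19, -45]]
... * rho(b) = [[-2, 1], [-1, 0]]  ->  [[297, -68], [83, -19]]
... * rho(a) = [[1, 3], [-2, -5]]  ->  [[433, 1231], [121, 344]]
... * rho(b^-1) = [[0, -1], [1, -2]]  ->  [[1231, -2895], [344, -809]]
... * rho(b^-1) = [[0, -1], [1, -2]]  ->  [[-2895, 4559], [-809, 1274]]
... * rho(a) = [[1, 3], [-2, -5]]  ->  [[-12013, -31480], [-3357, -8797]]
tr = -12013 + -8797 = -20810

-20810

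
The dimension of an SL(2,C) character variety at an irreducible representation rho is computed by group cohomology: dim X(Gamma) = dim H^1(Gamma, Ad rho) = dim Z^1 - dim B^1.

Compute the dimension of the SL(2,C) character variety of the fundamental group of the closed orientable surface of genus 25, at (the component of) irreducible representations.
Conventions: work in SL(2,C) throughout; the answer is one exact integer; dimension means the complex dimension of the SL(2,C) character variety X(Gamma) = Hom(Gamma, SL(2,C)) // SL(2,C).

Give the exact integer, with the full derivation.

144

The genus-25 surface group: 2g = 50 generators, one relator prod [a_i, b_i].
Unconstrained cocycle data is one sl_2 vector per generator (150 dimensions), cut by the relator condition d_2(z) = 0.
At an irreducible rho, H^2 = coker(d_2) vanishes (Poincare duality: H^2 is dual to H^0 = invariants = 0), so d_2 is surjective onto sl_2 and dim Z^1 = 150 - 3 = 147.
As always at irreducible rho, dim B^1 = 3.
Hence dim X = 147 - 3 = 144.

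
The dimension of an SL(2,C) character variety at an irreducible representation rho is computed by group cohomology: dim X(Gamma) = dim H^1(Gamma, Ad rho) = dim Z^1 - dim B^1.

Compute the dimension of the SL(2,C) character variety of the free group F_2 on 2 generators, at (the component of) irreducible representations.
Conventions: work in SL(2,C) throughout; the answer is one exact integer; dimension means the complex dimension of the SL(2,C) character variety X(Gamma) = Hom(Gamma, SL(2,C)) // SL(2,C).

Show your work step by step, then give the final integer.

3

The free group F_2: 2 generators, no relators.
A cocycle picks one sl_2 vector per generator freely, giving dim Z^1 = 3*2 = 6.
dim B^1 = 3: the coboundary map is injective because an irreducible image has centralizer 0 in sl_2.
dim H^1 = 6 - 3 = 3, which is dim X.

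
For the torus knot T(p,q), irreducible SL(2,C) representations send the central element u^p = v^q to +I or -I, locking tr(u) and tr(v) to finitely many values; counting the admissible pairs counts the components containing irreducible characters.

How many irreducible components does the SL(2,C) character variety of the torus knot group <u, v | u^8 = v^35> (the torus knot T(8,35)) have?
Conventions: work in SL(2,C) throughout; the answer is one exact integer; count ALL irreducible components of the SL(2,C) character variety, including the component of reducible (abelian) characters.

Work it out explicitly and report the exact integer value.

In the torus knot group T(8,35), u^8 = v^35 is central, so an irreducible representation sends it to +I or -I (Schur).
This locks tr(u) to 2*cos(pi*alpha/8), alpha in 1..7, and tr(v) to 2*cos(pi*beta/35), beta in 1..34, on each component of irreducible characters.
Consistency of u^8 = (-1)^alpha I with v^35 = (-1)^beta I forces alpha = beta (mod 2).
Counting: 4 odd alphas x 17 odd betas + 3 even alphas x 17 even betas = 68 + 51 = 119.
components with irreducible characters: 119; plus the single component of reducible (abelian) characters: total 120.

120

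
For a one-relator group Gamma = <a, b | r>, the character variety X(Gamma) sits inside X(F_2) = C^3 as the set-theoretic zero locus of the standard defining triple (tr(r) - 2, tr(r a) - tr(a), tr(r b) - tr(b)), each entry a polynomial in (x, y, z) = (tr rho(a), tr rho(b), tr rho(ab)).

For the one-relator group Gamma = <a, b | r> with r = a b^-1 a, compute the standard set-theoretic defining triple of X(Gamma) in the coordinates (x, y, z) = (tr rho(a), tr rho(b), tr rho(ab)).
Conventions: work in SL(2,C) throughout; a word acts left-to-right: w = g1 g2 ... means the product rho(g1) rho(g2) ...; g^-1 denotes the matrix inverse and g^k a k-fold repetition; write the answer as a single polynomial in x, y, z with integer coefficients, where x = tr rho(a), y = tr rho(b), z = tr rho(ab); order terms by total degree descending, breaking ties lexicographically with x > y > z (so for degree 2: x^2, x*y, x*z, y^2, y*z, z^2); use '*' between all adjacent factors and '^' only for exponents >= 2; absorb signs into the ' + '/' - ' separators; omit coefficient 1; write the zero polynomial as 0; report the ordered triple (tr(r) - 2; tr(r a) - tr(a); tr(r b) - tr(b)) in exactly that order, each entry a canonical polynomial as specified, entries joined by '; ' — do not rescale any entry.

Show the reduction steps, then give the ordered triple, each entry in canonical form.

tr(a^2) = tr(a) tr(a) - tr(1)  (reduce the a square) = x^2 - 2
so tr(a^2 b) = tr(a) tr(b a) - tr(b)  (reduce the a square) = x*z - y
reduce: tr(a b^-1 a) = tr(a^2) tr(b) - tr(a^2 b)  (eliminate b^-1) = x^2*y - x*z - y
tr(a^3) = tr(a) tr(a^2) - tr(a)   [square of a] = x^3 - 3*x
reduce: tr(a^3 b) = tr(a) tr(b a^2) - tr(b a)   [square of a] = x^2*z - x*y - z
so tr(a b^-1 a^2) = tr(a^3) tr(b) - tr(a^3 b)   [inverse elimination on b] = x^3*y - x^2*z - 2*x*y + z
tr(a b a b) = tr(a b) tr(a b) - tr(1)  (split on a) = z^2 - 2
tr(a b^-1 a b) = tr(a b a) tr(b) - tr(a b a b)  (eliminate b^-1) = x*y*z - y^2 - z^2 + 2
assemble the triple (tr(r) - 2; tr(r a) - x; tr(r b) - y)

x^2*y - x*z - y - 2; x^3*y - x^2*z - 2*x*y - x + z; x*y*z - y^2 - z^2 - y + 2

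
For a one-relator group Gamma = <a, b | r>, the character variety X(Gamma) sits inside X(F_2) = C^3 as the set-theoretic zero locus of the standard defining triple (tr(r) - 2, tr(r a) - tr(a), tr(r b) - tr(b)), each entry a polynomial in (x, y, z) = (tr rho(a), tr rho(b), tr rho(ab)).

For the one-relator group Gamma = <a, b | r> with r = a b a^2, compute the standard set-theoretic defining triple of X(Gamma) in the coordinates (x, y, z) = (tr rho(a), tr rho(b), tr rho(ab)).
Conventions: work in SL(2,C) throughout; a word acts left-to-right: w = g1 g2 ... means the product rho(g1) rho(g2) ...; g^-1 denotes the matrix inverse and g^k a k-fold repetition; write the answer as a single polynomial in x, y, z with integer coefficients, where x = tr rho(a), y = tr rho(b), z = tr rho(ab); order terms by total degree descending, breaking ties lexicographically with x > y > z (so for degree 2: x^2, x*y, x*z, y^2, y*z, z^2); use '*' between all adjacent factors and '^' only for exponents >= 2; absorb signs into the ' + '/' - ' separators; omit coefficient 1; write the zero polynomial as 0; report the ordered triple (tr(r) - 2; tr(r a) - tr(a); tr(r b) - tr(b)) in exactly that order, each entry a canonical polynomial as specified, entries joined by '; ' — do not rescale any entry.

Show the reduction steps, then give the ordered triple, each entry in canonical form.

so tr(b a^2) = tr(a) tr(b a) - tr(b)   [square of a] = x*z - y
so tr(a b a^2) = tr(a) tr(b a^2) - tr(b a)   [square of a] = x^2*z - x*y - z
reduce: tr(a b a^3) = tr(a) tr(a^2 b a) - tr(a^2 b)  (reduce the a square) = x^3*z - x^2*y - 2*x*z + y
tr(b a b a) = tr(b a) tr(b a) - tr(1)   [split at a repeated b] = z^2 - 2
tr(b a b) = tr(b) tr(a b) - tr(a)   [square of b] = y*z - x
so tr(a b a^2 b) = tr(a) tr(b a b a) - tr(b a b)   [square of a] = x*z^2 - y*z - x
assemble the triple (tr(r) - 2; tr(r a) - x; tr(r b) - y)

x^2*z - x*y - z - 2; x^3*z - x^2*y - 2*x*z - x + y; x*z^2 - y*z - x - y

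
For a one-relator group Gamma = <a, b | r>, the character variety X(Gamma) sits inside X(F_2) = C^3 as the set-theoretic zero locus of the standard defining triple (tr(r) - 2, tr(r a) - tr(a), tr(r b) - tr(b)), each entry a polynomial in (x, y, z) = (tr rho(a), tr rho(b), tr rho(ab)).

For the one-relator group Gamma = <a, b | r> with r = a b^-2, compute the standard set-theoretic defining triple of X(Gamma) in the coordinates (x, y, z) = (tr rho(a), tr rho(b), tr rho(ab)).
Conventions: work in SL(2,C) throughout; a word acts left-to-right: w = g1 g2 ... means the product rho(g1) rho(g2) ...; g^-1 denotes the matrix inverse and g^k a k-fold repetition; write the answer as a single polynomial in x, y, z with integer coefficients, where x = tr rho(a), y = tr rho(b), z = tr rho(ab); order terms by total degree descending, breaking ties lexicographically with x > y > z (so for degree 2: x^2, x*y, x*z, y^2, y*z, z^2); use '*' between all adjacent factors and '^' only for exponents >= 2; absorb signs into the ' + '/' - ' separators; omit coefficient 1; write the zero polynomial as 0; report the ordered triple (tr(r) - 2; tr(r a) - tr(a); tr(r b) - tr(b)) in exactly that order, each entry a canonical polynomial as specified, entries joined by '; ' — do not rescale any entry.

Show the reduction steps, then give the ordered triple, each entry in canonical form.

next, tr(a b^-1) = tr(a) tr(b) - tr(a b) = x*y - z
tr(a b^-2) = tr(a b^-1) tr(b) - tr(a) = x*y^2 - y*z - x
next, tr(a^2) = tr(a) tr(a) - tr(1) = x^2 - 2
next, tr(a^2 b) = tr(a) tr(b a) - tr(b) = x*z - y
tr(a^2 b^-1) = tr(a^2) tr(b) - tr(a^2 b) = x^2*y - x*z - y
tr(a b^-2 a) = tr(a^2 b^-1) tr(b) - tr(a^2) = x^2*y^2 - x*y*z - x^2 - y^2 + 2
assemble the triple (tr(r) - 2; tr(r a) - x; tr(r b) - y)

x*y^2 - y*z - x - 2; x^2*y^2 - x*y*z - x^2 - y^2 - x + 2; x*y - y - z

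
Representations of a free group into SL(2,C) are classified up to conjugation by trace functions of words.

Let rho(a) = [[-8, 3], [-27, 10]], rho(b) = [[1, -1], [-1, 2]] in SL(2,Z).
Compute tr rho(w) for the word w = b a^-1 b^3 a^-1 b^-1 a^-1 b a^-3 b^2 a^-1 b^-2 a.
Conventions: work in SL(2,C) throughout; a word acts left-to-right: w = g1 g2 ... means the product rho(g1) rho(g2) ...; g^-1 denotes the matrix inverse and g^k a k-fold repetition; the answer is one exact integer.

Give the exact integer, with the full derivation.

rho(b) = [[1, -1], [-1, 2]]
... * rho(a^-1) = [[10, -3], [27, -8]]  ->  [[-17, 5], [44, -13]]
... * rho(b) = [[1, -1], [-1, 2]]  ->  [[-22, 27], [57, -70]]
... * rho(b) = [[1, -1], [-1, 2]]  ->  [[-49, 76], [127, -197]]
... * rho(b) = [[1, -1], [-1, 2]]  ->  [[-125, 201], [324, -521]]
... * rho(a^-1) = [[10, -3], [27, -8]]  ->  [[4177, -1233], [-10827, 3196]]
... * rho(b^-1) = [[2, 1], [1, 1]]  ->  [[7121, 2944], [-18458, -7631]]
... * rho(a^-1) = [[10, -3], [27, -8]]  ->  [[150698, -44915], [-390617, 116422]]
... * rho(b) = [[1, -1], [-1, 2]]  ->  [[195613, -240528], [-507039, 623461]]
... * rho(a^-1) = [[10, -3], [27, -8]]  ->  [[-4538126, 1337385], [11763057, -3466571]]
... * rho(a^-1) = [[10, -3], [27, -8]]  ->  [[-9271865, 2915298], [24033153, -7556603]]
... * rho(a^-1) = [[10, -3], [27, -8]]  ->  [[-14005604, 4493211], [36303249, -11646635]]
... * rho(b) = [[1, -1], [-1, 2]]  ->  [[-18498815, 22992026], [47949884, -59596519]]
... * rho(b) = [[1, -1], [-1, 2]]  ->  [[-41490841, 64482867], [107546403, -167142922]]
... * rho(a^-1) = [[10, -3], [27, -8]]  ->  [[1326128999, -391390413], [-3437394864, 1014504167]]
... * rho(b^-1) = [[2, 1], [1, 1]]  ->  [[2260867585, 934738586], [-5860285561, -2422890697]]
... * rho(b^-1) = [[2, 1], [1, 1]]  ->  [[5456473756, 3195606171], [-14143461819, -8283176258]]
... * rho(a) = [[-8, 3], [-27, 10]]  ->  [[-129933156665, 48325482978], [336793453518, -125262148037]]
tr = -129933156665 + -125262148037 = -255195304702

-255195304702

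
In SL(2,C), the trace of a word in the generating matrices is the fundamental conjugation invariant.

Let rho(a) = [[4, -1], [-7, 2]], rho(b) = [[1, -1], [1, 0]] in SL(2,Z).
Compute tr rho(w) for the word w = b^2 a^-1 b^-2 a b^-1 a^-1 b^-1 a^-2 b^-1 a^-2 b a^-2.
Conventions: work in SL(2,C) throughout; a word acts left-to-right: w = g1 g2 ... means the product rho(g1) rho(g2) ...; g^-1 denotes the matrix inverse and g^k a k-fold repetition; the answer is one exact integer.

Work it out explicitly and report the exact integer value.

-64345256

rho(b) = [[1, -1], [1, 0]]
... * rho(b) = [[1, -1], [1, 0]]  ->  [[0, -1], [1, -1]]
... * rho(a^-1) = [[2, 1], [7, 4]]  ->  [[-7, -4], [-5, -3]]
... * rho(b^-1) = [[0, 1], [-1, 1]]  ->  [[4, -11], [3, -8]]
... * rho(b^-1) = [[0, 1], [-1, 1]]  ->  [[11, -7], [8, -5]]
... * rho(a) = [[4, -1], [-7, 2]]  ->  [[93, -25], [67, -18]]
... * rho(b^-1) = [[0, 1], [-1, 1]]  ->  [[25, 68], [18, 49]]
... * rho(a^-1) = [[2, 1], [7, 4]]  ->  [[526, 297], [379, 214]]
... * rho(b^-1) = [[0, 1], [-1, 1]]  ->  [[-297, 823], [-214, 593]]
... * rho(a^-1) = [[2, 1], [7, 4]]  ->  [[5167, 2995], [3723, 2158]]
... * rho(a^-1) = [[2, 1], [7, 4]]  ->  [[31299, 17147], [22552, 12355]]
... * rho(b^-1) = [[0, 1], [-1, 1]]  ->  [[-17147, 48446], [-12355, 34907]]
... * rho(a^-1) = [[2, 1], [7, 4]]  ->  [[304828, 176637], [219639, 127273]]
... * rho(a^-1) = [[2, 1], [7, 4]]  ->  [[1846115, 1011376], [1330189, 728731]]
... * rho(b) = [[1, -1], [1, 0]]  ->  [[2857491, -1846115], [2058920, -1330189]]
... * rho(a^-1) = [[2, 1], [7, 4]]  ->  [[-7207823, -4526969], [-5193483, -3261836]]
... * rho(a^-1) = [[2, 1], [7, 4]]  ->  [[-46104429, -25315699], [-33219818, -18240827]]
tr = -46104429 + -18240827 = -64345256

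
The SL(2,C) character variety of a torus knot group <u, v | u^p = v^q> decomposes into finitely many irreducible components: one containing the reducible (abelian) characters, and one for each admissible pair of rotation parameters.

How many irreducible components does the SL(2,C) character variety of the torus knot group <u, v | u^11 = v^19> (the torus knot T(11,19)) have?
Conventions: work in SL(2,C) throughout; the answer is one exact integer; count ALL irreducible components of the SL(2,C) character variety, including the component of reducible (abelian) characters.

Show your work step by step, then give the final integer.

Gamma = < u, v | u^11 = v^19 > (torus knot T(11,19)); the central element u^11 = v^19 acts as +I or -I in any irreducible SL(2,C) representation.
This locks tr(u) to 2*cos(pi*alpha/11), alpha in 1..10, and tr(v) to 2*cos(pi*beta/19), beta in 1..18, on each component of irreducible characters.
The two central values (-1)^alpha I and (-1)^beta I must be the same matrix, so alpha and beta share a parity.
count pairs: odd alpha (5 choices) x odd beta (9), plus even alpha (5) x even beta (9): 5*9 + 5*9 = 90.
components with irreducible characters: 90; plus the single component of reducible (abelian) characters: total 91.

91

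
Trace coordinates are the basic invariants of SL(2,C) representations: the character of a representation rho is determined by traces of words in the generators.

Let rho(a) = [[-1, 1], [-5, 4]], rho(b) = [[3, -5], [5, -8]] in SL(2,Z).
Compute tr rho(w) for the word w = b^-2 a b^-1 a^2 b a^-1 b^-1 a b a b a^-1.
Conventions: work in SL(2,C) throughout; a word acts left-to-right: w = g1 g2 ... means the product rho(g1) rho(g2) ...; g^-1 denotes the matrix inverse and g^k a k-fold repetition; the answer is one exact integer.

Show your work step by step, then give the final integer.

-273365

rho(b^-1) = [[-8, 5], [-5, 3]]
... * rho(b^-1) = [[-8, 5], [-5, 3]]  ->  [[39, -25], [25, -16]]
... * rho(a) = [[-1, 1], [-5, 4]]  ->  [[86, -61], [55, -39]]
... * rho(b^-1) = [[-8, 5], [-5, 3]]  ->  [[-383, 247], [-245, 158]]
... * rho(a) = [[-1, 1], [-5, 4]]  ->  [[-852, 605], [-545, 387]]
... * rho(a) = [[-1, 1], [-5, 4]]  ->  [[-2173, 1568], [-1390, 1003]]
... * rho(b) = [[3, -5], [5, -8]]  ->  [[1321, -1679], [845, -1074]]
... * rho(a^-1) = [[4, -1], [5, -1]]  ->  [[-3111, 358], [-1990, 229]]
... * rho(b^-1) = [[-8, 5], [-5, 3]]  ->  [[23098, -14481], [14775, -9263]]
... * rho(a) = [[-1, 1], [-5, 4]]  ->  [[49307, -34826], [31540, -22277]]
... * rho(b) = [[3, -5], [5, -8]]  ->  [[-26209, 32073], [-16765, 20516]]
... * rho(a) = [[-1, 1], [-5, 4]]  ->  [[-134156, 102083], [-85815, 65299]]
... * rho(b) = [[3, -5], [5, -8]]  ->  [[107947, -145884], [69050, -93317]]
... * rho(a^-1) = [[4, -1], [5, -1]]  ->  [[-297632, 37937], [-190385, 24267]]
tr = -297632 + 24267 = -273365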